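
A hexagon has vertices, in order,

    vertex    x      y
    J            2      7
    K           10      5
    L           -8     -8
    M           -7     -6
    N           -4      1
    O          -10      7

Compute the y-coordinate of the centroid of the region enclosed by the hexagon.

Apply the surveyor's formula. First the cross-terms c_i = x_i·y_{i+1} − x_{i+1}·y_i:
  -60, -40, -8, -31, -18, -84  ⇒  2A = -241, A = -120.5.
Then Σ (y_i + y_{i+1})·c_i = -1653, so ȳ = -1653 / (6·(-120.5)) = 551/241.

551/241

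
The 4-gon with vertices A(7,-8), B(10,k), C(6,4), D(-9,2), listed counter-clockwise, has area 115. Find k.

4

The doubled signed area Σ (x_i y_{i+1} − x_{i+1} y_i) is linear in k.
With k=0 it equals 226; the coefficient of k is 1 (from the two edges through B).
So 1·k + 226 = 2·115 = 230 ⇒ k = 4.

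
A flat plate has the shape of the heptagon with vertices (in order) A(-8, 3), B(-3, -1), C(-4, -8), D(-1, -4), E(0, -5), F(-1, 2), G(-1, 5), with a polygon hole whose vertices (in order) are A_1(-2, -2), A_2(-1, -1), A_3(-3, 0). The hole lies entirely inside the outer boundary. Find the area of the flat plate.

38

Outer boundary:
Apply the shoelace (surveyor's) formula: 2A = Σ (x_i·y_{i+1} − x_{i+1}·y_i), indices taken mod 7.
Σ = (17) + (20) + (8) + (5) + (-5) + (-3) + (37) = 79
Area = |Σ|/2 = 39.5.
Hole:
Apply Gauss's area formula: 2A = Σ (x_i·y_{i+1} − x_{i+1}·y_i), indices taken mod 3.
Σ = (0) + (-3) + (6) = 3
Area = |Σ|/2 = 1.5.
Net area = 39.5 − 1.5 = 38.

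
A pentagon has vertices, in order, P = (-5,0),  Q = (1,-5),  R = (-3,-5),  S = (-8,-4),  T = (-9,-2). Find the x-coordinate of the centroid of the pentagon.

-728/159

Apply Gauss's area formula. First the cross-terms c_i = x_i·y_{i+1} − x_{i+1}·y_i:
  25, -20, -28, -20, -10  ⇒  2A = -53, A = -26.5.
Then Σ (x_i + x_{i+1})·c_i = 728, so x̄ = 728 / (6·(-26.5)) = -728/159.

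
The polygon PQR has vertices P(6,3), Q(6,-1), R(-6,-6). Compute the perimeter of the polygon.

32

|PQ| = √((0)² + (-4)²) = √16 = 4
|QR| = √((-12)² + (-5)²) = √169 = 13
|RP| = √((12)² + (9)²) = √225 = 15
Perimeter = 4 + 13 + 15 = 32.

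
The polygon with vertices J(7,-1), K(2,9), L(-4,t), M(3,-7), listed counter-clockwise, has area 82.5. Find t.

The doubled signed area Σ (x_i y_{i+1} − x_{i+1} y_i) is linear in t.
With t=0 it equals 175; the coefficient of t is -1 (from the two edges through L).
So -1·t + 175 = 2·82.5 = 165 ⇒ t = 10.

10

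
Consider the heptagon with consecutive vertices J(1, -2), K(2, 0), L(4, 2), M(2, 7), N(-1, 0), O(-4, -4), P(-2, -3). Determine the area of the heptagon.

27

Apply Gauss's area formula: 2A = Σ (x_i·y_{i+1} − x_{i+1}·y_i), indices taken mod 7.
Σ = (4) + (4) + (24) + (7) + (4) + (4) + (7) = 54
Area = |Σ|/2 = 27.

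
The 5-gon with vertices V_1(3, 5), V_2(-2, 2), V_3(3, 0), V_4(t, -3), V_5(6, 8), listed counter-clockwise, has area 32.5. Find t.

The doubled signed area Σ (x_i y_{i+1} − x_{i+1} y_i) is linear in t.
With t=0 it equals 25; the coefficient of t is 8 (from the two edges through V_4).
So 8·t + 25 = 2·32.5 = 65 ⇒ t = 5.

5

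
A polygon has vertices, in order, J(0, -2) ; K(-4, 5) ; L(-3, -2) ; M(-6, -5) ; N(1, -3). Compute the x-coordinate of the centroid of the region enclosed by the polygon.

Apply the shoelace formula. First the cross-terms c_i = x_i·y_{i+1} − x_{i+1}·y_i:
  -8, 23, 3, 23, -2  ⇒  2A = 39, A = 19.5.
Then Σ (x_i + x_{i+1})·c_i = -273, so x̄ = -273 / (6·19.5) = -7/3.

-7/3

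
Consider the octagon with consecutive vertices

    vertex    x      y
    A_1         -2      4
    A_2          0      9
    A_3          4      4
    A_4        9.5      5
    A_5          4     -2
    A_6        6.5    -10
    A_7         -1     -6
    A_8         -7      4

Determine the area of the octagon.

Apply Gauss's area formula: 2A = Σ (x_i·y_{i+1} − x_{i+1}·y_i), indices taken mod 8.
Σ = (-18) + (-36) + (-18) + (-39) + (-27) + (-49) + (-46) + (-20) = -253
Area = |Σ|/2 = 126.5.

126.5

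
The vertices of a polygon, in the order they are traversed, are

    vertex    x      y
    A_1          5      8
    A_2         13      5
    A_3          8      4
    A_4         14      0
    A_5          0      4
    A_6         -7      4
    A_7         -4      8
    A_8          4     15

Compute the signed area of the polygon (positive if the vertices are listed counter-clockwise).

-107

Apply the shoelace (surveyor's) formula: 2A = Σ (x_i·y_{i+1} − x_{i+1}·y_i), indices taken mod 8.
A_1→A_2: (5)(5) − (13)(8) = -79
A_2→A_3: (13)(4) − (8)(5) = 12
A_3→A_4: (8)(0) − (14)(4) = -56
A_4→A_5: (14)(4) − (0)(0) = 56
A_5→A_6: (0)(4) − (-7)(4) = 28
A_6→A_7: (-7)(8) − (-4)(4) = -40
A_7→A_8: (-4)(15) − (4)(8) = -92
A_8→A_1: (4)(8) − (5)(15) = -43
Σ = -214
Signed area = Σ/2 = -107 (negative ⇒ clockwise traversal).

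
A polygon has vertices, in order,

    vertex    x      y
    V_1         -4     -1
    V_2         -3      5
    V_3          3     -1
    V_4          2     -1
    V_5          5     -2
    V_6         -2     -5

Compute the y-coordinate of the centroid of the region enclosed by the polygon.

Apply the shoelace formula. First the cross-terms c_i = x_i·y_{i+1} − x_{i+1}·y_i:
  -23, -12, -1, 1, -29, -18  ⇒  2A = -82, A = -41.
Then Σ (y_i + y_{i+1})·c_i = 170, so ȳ = 170 / (6·(-41)) = -85/123.

-85/123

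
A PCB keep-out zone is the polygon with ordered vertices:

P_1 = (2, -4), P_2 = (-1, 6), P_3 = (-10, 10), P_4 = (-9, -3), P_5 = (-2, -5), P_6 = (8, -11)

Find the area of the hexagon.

134.5

P_1→P_2: (2)(6) − (-1)(-4) = 8
P_2→P_3: (-1)(10) − (-10)(6) = 50
P_3→P_4: (-10)(-3) − (-9)(10) = 120
P_4→P_5: (-9)(-5) − (-2)(-3) = 39
P_5→P_6: (-2)(-11) − (8)(-5) = 62
P_6→P_1: (8)(-4) − (2)(-11) = -10
Σ = 269
Area = |Σ|/2 = 134.5.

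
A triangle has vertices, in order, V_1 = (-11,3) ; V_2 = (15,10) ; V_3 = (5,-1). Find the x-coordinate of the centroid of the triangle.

3

Apply the surveyor's formula. First the cross-terms c_i = x_i·y_{i+1} − x_{i+1}·y_i:
  -155, -65, 4  ⇒  2A = -216, A = -108.
Then Σ (x_i + x_{i+1})·c_i = -1944, so x̄ = -1944 / (6·(-108)) = 3.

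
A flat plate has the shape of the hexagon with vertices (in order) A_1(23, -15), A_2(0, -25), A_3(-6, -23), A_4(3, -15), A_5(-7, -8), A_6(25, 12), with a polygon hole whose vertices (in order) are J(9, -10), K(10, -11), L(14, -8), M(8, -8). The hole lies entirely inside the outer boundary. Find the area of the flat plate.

Outer boundary:
Apply the shoelace (surveyor's) formula: 2A = Σ (x_i·y_{i+1} − x_{i+1}·y_i), indices taken mod 6.
Cross-terms: -575, -150, 159, -129, 116, -651  ⇒  Σ = -1230
Area = |Σ|/2 = 615.
Hole:
Apply the surveyor's formula: 2A = Σ (x_i·y_{i+1} − x_{i+1}·y_i), indices taken mod 4.
Σ = (1) + (74) + (-48) + (-8) = 19
Area = |Σ|/2 = 9.5.
Net area = 615 − 9.5 = 605.5.

605.5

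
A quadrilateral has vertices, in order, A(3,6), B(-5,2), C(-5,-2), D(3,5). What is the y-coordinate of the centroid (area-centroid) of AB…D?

Apply the surveyor's formula. First the cross-terms c_i = x_i·y_{i+1} − x_{i+1}·y_i:
  36, 20, -19, 3  ⇒  2A = 40, A = 20.
Then Σ (y_i + y_{i+1})·c_i = 264, so ȳ = 264 / (6·20) = 2.2.

2.2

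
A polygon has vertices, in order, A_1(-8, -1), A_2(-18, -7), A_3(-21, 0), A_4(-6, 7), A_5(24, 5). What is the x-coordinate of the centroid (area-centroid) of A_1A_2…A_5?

-901/219

Apply the shoelace formula. First the cross-terms c_i = x_i·y_{i+1} − x_{i+1}·y_i:
  38, -147, -147, -198, 16  ⇒  2A = -438, A = -219.
Then Σ (x_i + x_{i+1})·c_i = 5406, so x̄ = 5406 / (6·(-219)) = -901/219.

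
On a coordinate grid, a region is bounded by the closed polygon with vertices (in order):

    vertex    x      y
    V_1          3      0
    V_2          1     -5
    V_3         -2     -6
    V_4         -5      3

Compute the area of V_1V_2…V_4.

38

V_1→V_2: (3)(-5) − (1)(0) = -15
V_2→V_3: (1)(-6) − (-2)(-5) = -16
V_3→V_4: (-2)(3) − (-5)(-6) = -36
V_4→V_1: (-5)(0) − (3)(3) = -9
Σ = -76
Area = |Σ|/2 = 38.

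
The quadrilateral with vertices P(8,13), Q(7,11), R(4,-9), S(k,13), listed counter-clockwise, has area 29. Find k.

10

Write out the shoelace sum; only the two edges meeting at S involve k:
2·Area = [(4·13 − k·(-9)) + (k·13 − 8·13)] + -110
       = 22·k + -162 = 58
⇒ k = 10.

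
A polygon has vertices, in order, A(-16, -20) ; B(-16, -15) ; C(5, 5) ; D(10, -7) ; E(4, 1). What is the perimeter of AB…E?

|AB| = √((0)² + (5)²) = √25 = 5
|BC| = √((21)² + (20)²) = √841 = 29
|CD| = √((5)² + (-12)²) = √169 = 13
|DE| = √((-6)² + (8)²) = √100 = 10
|EA| = √((-20)² + (-21)²) = √841 = 29
Perimeter = 5 + 29 + 13 + 10 + 29 = 86.

86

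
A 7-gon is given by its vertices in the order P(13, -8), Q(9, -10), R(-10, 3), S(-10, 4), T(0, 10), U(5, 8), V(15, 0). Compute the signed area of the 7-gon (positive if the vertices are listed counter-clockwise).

Σ = (-58) + (-73) + (-10) + (-100) + (-50) + (-120) + (-120) = -531
Signed area = Σ/2 = -265.5 (negative ⇒ clockwise traversal).

-265.5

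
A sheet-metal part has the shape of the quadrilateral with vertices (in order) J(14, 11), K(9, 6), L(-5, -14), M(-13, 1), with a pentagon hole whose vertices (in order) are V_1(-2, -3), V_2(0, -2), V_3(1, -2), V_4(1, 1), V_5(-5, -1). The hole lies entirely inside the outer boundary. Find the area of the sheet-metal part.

Outer boundary:
Σ = (-15) + (-96) + (-187) + (-157) = -455
Area = |Σ|/2 = 227.5.
Hole:
Apply Gauss's area formula: 2A = Σ (x_i·y_{i+1} − x_{i+1}·y_i), indices taken mod 5.
Σ = (4) + (2) + (3) + (4) + (13) = 26
Area = |Σ|/2 = 13.
Net area = 227.5 − 13 = 214.5.

214.5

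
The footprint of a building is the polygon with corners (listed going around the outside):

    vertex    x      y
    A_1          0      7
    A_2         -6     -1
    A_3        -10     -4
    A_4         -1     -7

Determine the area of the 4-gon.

Apply the shoelace (surveyor's) formula: 2A = Σ (x_i·y_{i+1} − x_{i+1}·y_i), indices taken mod 4.
Σ = (42) + (14) + (66) + (-7) = 115
Area = |Σ|/2 = 57.5.

57.5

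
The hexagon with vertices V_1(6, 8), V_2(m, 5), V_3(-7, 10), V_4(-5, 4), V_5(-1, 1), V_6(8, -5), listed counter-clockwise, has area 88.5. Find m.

The doubled signed area Σ (x_i y_{i+1} − x_{i+1} y_i) is linear in m.
With m=0 it equals 177; the coefficient of m is 2 (from the two edges through V_2).
So 2·m + 177 = 2·88.5 = 177 ⇒ m = 0.

0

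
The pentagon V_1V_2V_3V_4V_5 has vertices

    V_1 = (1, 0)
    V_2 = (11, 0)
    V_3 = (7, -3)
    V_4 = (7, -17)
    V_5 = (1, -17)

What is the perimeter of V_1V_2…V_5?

|V_1V_2| = √((10)² + (0)²) = √100 = 10
|V_2V_3| = √((-4)² + (-3)²) = √25 = 5
|V_3V_4| = √((0)² + (-14)²) = √196 = 14
|V_4V_5| = √((-6)² + (0)²) = √36 = 6
|V_5V_1| = √((0)² + (17)²) = √289 = 17
Perimeter = 10 + 5 + 14 + 6 + 17 = 52.

52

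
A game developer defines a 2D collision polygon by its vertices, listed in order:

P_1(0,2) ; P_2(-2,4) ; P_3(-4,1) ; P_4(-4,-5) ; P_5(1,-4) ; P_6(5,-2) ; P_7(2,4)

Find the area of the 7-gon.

54.5

Apply the shoelace formula: 2A = Σ (x_i·y_{i+1} − x_{i+1}·y_i), indices taken mod 7.
P_1→P_2: (0)(4) − (-2)(2) = 4
P_2→P_3: (-2)(1) − (-4)(4) = 14
P_3→P_4: (-4)(-5) − (-4)(1) = 24
P_4→P_5: (-4)(-4) − (1)(-5) = 21
P_5→P_6: (1)(-2) − (5)(-4) = 18
P_6→P_7: (5)(4) − (2)(-2) = 24
P_7→P_1: (2)(2) − (0)(4) = 4
Σ = 109
Area = |Σ|/2 = 54.5.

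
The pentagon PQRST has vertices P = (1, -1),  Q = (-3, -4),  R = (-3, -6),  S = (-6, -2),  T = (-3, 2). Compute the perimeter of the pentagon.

22

|PQ| = √((-4)² + (-3)²) = √25 = 5
|QR| = √((0)² + (-2)²) = √4 = 2
|RS| = √((-3)² + (4)²) = √25 = 5
|ST| = √((3)² + (4)²) = √25 = 5
|TP| = √((4)² + (-3)²) = √25 = 5
Perimeter = 5 + 2 + 5 + 5 + 5 = 22.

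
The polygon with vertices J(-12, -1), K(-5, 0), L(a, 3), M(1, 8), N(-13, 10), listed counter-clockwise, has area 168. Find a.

Write out the shoelace sum; only the two edges meeting at L involve a:
2·Area = [((-5)·3 − a·0) + (a·8 − 1·3)] + 242
       = 8·a + 224 = 336
⇒ a = 14.

14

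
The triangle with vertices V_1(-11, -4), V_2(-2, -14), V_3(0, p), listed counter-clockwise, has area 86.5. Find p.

The doubled signed area Σ (x_i y_{i+1} − x_{i+1} y_i) is linear in p.
With p=0 it equals 146; the coefficient of p is 9 (from the two edges through V_3).
So 9·p + 146 = 2·86.5 = 173 ⇒ p = 3.

3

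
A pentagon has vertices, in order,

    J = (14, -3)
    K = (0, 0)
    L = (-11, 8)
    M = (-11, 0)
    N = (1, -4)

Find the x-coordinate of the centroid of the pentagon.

Apply the shoelace (surveyor's) formula. First the cross-terms c_i = x_i·y_{i+1} − x_{i+1}·y_i:
  0, 0, 88, 44, 53  ⇒  2A = 185, A = 92.5.
Then Σ (x_i + x_{i+1})·c_i = -1581, so x̄ = -1581 / (6·92.5) = -527/185.

-527/185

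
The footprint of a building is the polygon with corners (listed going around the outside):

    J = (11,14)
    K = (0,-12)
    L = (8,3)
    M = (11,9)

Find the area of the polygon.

29

Apply the shoelace (surveyor's) formula: 2A = Σ (x_i·y_{i+1} − x_{i+1}·y_i), indices taken mod 4.
Σ = (-132) + (96) + (39) + (55) = 58
Area = |Σ|/2 = 29.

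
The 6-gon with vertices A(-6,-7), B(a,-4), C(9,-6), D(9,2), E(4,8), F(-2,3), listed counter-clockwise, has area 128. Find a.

Write out the shoelace sum; only the two edges meeting at B involve a:
2·Area = [((-6)·(-4) − a·(-7)) + (a·(-6) − 9·(-4))] + 196
       = 1·a + 256 = 256
⇒ a = 0.

0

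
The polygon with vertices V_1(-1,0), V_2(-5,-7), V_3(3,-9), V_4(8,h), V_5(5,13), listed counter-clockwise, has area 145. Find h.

-14

The doubled signed area Σ (x_i y_{i+1} − x_{i+1} y_i) is linear in h.
With h=0 it equals 262; the coefficient of h is -2 (from the two edges through V_4).
So -2·h + 262 = 2·145 = 290 ⇒ h = -14.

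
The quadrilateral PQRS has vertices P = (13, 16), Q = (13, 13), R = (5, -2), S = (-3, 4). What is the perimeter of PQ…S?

50

|PQ| = √((0)² + (-3)²) = √9 = 3
|QR| = √((-8)² + (-15)²) = √289 = 17
|RS| = √((-8)² + (6)²) = √100 = 10
|SP| = √((16)² + (12)²) = √400 = 20
Perimeter = 3 + 17 + 10 + 20 = 50.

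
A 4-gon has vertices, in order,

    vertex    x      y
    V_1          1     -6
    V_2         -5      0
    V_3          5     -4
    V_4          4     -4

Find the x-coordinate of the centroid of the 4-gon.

8/51

Apply Gauss's area formula. First the cross-terms c_i = x_i·y_{i+1} − x_{i+1}·y_i:
  -30, 20, -4, -20  ⇒  2A = -34, A = -17.
Then Σ (x_i + x_{i+1})·c_i = -16, so x̄ = -16 / (6·(-17)) = 8/51.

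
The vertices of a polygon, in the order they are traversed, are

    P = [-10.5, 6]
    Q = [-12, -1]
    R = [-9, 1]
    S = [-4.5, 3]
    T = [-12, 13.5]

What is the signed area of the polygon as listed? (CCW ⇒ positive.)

42

Σ = (82.5) + (-21) + (-22.5) + (-24.75) + (69.75) = 84
Signed area = Σ/2 = 42 (positive ⇒ counter-clockwise traversal).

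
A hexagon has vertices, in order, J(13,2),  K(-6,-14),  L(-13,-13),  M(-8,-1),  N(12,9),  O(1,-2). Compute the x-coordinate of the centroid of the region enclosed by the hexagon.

-242/129

Apply the shoelace (surveyor's) formula. First the cross-terms c_i = x_i·y_{i+1} − x_{i+1}·y_i:
  -170, -104, -91, -60, -33, 28  ⇒  2A = -430, A = -215.
Then Σ (x_i + x_{i+1})·c_i = 2420, so x̄ = 2420 / (6·(-215)) = -242/129.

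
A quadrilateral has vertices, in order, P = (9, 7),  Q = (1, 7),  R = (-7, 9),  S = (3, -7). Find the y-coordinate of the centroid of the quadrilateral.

439/165

Apply Gauss's area formula. First the cross-terms c_i = x_i·y_{i+1} − x_{i+1}·y_i:
  56, 58, 22, 84  ⇒  2A = 220, A = 110.
Then Σ (y_i + y_{i+1})·c_i = 1756, so ȳ = 1756 / (6·110) = 439/165.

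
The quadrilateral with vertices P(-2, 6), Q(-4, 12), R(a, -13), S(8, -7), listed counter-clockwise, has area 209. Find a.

The doubled signed area Σ (x_i y_{i+1} − x_{i+1} y_i) is linear in a.
With a=0 it equals 190; the coefficient of a is -19 (from the two edges through R).
So -19·a + 190 = 2·209 = 418 ⇒ a = -12.

-12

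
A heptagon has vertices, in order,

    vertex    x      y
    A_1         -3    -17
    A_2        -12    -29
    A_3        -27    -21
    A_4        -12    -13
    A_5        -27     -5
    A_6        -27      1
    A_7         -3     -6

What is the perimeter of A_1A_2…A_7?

108

|A_1A_2| = √((-9)² + (-12)²) = √225 = 15
|A_2A_3| = √((-15)² + (8)²) = √289 = 17
|A_3A_4| = √((15)² + (8)²) = √289 = 17
|A_4A_5| = √((-15)² + (8)²) = √289 = 17
|A_5A_6| = √((0)² + (6)²) = √36 = 6
|A_6A_7| = √((24)² + (-7)²) = √625 = 25
|A_7A_1| = √((0)² + (-11)²) = √121 = 11
Perimeter = 15 + 17 + 17 + 17 + 6 + 25 + 11 = 108.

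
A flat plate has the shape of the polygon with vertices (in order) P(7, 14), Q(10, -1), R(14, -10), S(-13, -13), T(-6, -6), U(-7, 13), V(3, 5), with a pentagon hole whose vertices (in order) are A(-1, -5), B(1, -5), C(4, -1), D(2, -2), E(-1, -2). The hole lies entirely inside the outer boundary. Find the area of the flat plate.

356

Outer boundary:
Σ = (-147) + (-86) + (-312) + (0) + (-120) + (-74) + (7) = -732
Area = |Σ|/2 = 366.
Hole:
Σ = (10) + (19) + (-6) + (-6) + (3) = 20
Area = |Σ|/2 = 10.
Net area = 366 − 10 = 356.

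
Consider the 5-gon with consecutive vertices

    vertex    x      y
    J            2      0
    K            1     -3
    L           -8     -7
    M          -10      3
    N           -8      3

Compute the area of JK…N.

Σ = (-6) + (-31) + (-94) + (-6) + (-6) = -143
Area = |Σ|/2 = 71.5.

71.5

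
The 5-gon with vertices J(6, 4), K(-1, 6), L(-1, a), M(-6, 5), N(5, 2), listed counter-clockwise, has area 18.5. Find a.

5

Write out the shoelace sum; only the two edges meeting at L involve a:
2·Area = [((-1)·a − (-1)·6) + ((-1)·5 − (-6)·a)] + 11
       = 5·a + 12 = 37
⇒ a = 5.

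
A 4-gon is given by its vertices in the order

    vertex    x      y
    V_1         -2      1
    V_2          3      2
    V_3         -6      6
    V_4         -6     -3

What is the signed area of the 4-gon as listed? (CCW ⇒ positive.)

Apply the surveyor's formula: 2A = Σ (x_i·y_{i+1} − x_{i+1}·y_i), indices taken mod 4.
V_1→V_2: (-2)(2) − (3)(1) = -7
V_2→V_3: (3)(6) − (-6)(2) = 30
V_3→V_4: (-6)(-3) − (-6)(6) = 54
V_4→V_1: (-6)(1) − (-2)(-3) = -12
Σ = 65
Signed area = Σ/2 = 32.5 (positive ⇒ counter-clockwise traversal).

32.5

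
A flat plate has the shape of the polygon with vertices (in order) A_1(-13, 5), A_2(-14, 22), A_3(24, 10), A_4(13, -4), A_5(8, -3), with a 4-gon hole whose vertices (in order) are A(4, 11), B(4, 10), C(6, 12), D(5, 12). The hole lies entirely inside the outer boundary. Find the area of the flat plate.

556.5

Outer boundary:
Σ = (-216) + (-668) + (-226) + (-7) + (1) = -1116
Area = |Σ|/2 = 558.
Hole:
A→B: (4)(10) − (4)(11) = -4
B→C: (4)(12) − (6)(10) = -12
C→D: (6)(12) − (5)(12) = 12
D→A: (5)(11) − (4)(12) = 7
Σ = 3
Area = |Σ|/2 = 1.5.
Net area = 558 − 1.5 = 556.5.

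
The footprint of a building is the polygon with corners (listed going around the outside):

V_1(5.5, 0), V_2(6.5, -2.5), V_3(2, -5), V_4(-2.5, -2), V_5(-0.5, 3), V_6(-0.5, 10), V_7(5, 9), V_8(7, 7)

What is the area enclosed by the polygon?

Apply the shoelace formula: 2A = Σ (x_i·y_{i+1} − x_{i+1}·y_i), indices taken mod 8.
Cross-terms: -13.75, -27.5, -16.5, -8.5, -3.5, -54.5, -28, -38.5  ⇒  Σ = -190.75
Area = |Σ|/2 = 95.375.

95.375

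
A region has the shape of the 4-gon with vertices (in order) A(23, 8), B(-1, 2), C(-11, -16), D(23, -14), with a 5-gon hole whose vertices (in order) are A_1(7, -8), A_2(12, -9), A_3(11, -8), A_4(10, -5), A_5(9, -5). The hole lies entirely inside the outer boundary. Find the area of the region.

550.5

Outer boundary:
Σ = (54) + (38) + (522) + (506) = 1120
Area = |Σ|/2 = 560.
Hole:
Σ = (33) + (3) + (25) + (-5) + (-37) = 19
Area = |Σ|/2 = 9.5.
Net area = 560 − 9.5 = 550.5.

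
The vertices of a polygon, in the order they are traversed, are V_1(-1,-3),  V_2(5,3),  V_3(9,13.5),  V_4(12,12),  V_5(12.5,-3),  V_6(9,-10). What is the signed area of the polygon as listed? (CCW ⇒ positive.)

-161.25

Apply the surveyor's formula: 2A = Σ (x_i·y_{i+1} − x_{i+1}·y_i), indices taken mod 6.
Σ = (12) + (40.5) + (-54) + (-186) + (-98) + (-37) = -322.5
Signed area = Σ/2 = -161.25 (negative ⇒ clockwise traversal).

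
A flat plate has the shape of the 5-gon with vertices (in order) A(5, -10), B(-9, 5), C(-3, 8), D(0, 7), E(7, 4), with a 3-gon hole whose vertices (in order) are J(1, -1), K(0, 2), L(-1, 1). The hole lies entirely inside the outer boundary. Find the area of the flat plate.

139

Outer boundary:
Σ = (-65) + (-57) + (-21) + (-49) + (-90) = -282
Area = |Σ|/2 = 141.
Hole:
Cross-terms: 2, 2, 0  ⇒  Σ = 4
Area = |Σ|/2 = 2.
Net area = 141 − 2 = 139.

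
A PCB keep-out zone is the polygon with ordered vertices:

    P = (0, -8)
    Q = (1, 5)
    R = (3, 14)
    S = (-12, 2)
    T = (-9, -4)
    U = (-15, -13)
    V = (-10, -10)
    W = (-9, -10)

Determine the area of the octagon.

203

Σ = (8) + (-1) + (174) + (66) + (57) + (20) + (10) + (72) = 406
Area = |Σ|/2 = 203.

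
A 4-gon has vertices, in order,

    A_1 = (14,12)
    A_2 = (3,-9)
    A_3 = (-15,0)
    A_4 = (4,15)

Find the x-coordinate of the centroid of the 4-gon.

Apply the shoelace formula. First the cross-terms c_i = x_i·y_{i+1} − x_{i+1}·y_i:
  -162, -135, -225, -162  ⇒  2A = -684, A = -342.
Then Σ (x_i + x_{i+1})·c_i = -1575, so x̄ = -1575 / (6·(-342)) = 175/228.

175/228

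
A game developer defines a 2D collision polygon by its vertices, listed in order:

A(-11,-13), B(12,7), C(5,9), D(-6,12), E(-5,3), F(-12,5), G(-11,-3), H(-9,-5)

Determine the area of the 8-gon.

Apply Gauss's area formula: 2A = Σ (x_i·y_{i+1} − x_{i+1}·y_i), indices taken mod 8.
Σ = (79) + (73) + (114) + (42) + (11) + (91) + (28) + (62) = 500
Area = |Σ|/2 = 250.

250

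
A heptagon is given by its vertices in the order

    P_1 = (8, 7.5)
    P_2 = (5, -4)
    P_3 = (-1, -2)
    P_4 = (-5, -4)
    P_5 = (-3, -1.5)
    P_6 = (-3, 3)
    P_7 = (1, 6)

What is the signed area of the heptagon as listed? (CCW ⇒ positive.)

-84.5

Apply Gauss's area formula: 2A = Σ (x_i·y_{i+1} − x_{i+1}·y_i), indices taken mod 7.
P_1→P_2: (8)(-4) − (5)(7.5) = -69.5
P_2→P_3: (5)(-2) − (-1)(-4) = -14
P_3→P_4: (-1)(-4) − (-5)(-2) = -6
P_4→P_5: (-5)(-1.5) − (-3)(-4) = -4.5
P_5→P_6: (-3)(3) − (-3)(-1.5) = -13.5
P_6→P_7: (-3)(6) − (1)(3) = -21
P_7→P_1: (1)(7.5) − (8)(6) = -40.5
Σ = -169
Signed area = Σ/2 = -84.5 (negative ⇒ clockwise traversal).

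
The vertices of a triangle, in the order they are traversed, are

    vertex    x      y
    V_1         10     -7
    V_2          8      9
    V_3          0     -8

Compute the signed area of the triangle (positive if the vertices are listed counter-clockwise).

Apply the shoelace (surveyor's) formula: 2A = Σ (x_i·y_{i+1} − x_{i+1}·y_i), indices taken mod 3.
Σ = (146) + (-64) + (80) = 162
Signed area = Σ/2 = 81 (positive ⇒ counter-clockwise traversal).

81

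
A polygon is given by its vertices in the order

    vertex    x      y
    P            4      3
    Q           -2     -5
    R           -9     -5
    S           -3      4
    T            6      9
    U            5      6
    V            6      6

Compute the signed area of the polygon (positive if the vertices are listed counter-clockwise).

Apply the surveyor's formula: 2A = Σ (x_i·y_{i+1} − x_{i+1}·y_i), indices taken mod 7.
Cross-terms: -14, -35, -51, -51, -9, -6, -6  ⇒  Σ = -172
Signed area = Σ/2 = -86 (negative ⇒ clockwise traversal).

-86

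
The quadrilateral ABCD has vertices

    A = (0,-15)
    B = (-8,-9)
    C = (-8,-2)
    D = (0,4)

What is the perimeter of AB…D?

|AB| = √((-8)² + (6)²) = √100 = 10
|BC| = √((0)² + (7)²) = √49 = 7
|CD| = √((8)² + (6)²) = √100 = 10
|DA| = √((0)² + (-19)²) = √361 = 19
Perimeter = 10 + 7 + 10 + 19 = 46.

46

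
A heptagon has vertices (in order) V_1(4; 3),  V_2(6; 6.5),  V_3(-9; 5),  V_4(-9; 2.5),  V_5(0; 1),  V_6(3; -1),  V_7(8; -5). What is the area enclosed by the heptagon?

Σ = (8) + (88.5) + (22.5) + (-9) + (-3) + (-7) + (44) = 144
Area = |Σ|/2 = 72.

72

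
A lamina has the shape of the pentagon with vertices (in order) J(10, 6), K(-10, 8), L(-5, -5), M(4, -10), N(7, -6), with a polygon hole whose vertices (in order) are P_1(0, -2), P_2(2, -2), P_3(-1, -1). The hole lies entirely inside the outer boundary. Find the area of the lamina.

223

Outer boundary:
Apply the shoelace (surveyor's) formula: 2A = Σ (x_i·y_{i+1} − x_{i+1}·y_i), indices taken mod 5.
Σ = (140) + (90) + (70) + (46) + (102) = 448
Area = |Σ|/2 = 224.
Hole:
Cross-terms: 4, -4, 2  ⇒  Σ = 2
Area = |Σ|/2 = 1.
Net area = 224 − 1 = 223.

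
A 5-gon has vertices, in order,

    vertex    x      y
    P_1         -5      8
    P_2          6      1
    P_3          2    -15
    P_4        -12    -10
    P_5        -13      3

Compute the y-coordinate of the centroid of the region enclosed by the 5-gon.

-3.33

Apply the surveyor's formula. First the cross-terms c_i = x_i·y_{i+1} − x_{i+1}·y_i:
  -53, -92, -200, -166, -89  ⇒  2A = -600, A = -300.
Then Σ (y_i + y_{i+1})·c_i = 5994, so ȳ = 5994 / (6·(-300)) = -3.33.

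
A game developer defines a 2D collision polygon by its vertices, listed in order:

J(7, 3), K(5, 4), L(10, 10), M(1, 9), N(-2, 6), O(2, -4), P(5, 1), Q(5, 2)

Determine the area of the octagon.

75.5

Apply the surveyor's formula: 2A = Σ (x_i·y_{i+1} − x_{i+1}·y_i), indices taken mod 8.
Σ = (13) + (10) + (80) + (24) + (-4) + (22) + (5) + (1) = 151
Area = |Σ|/2 = 75.5.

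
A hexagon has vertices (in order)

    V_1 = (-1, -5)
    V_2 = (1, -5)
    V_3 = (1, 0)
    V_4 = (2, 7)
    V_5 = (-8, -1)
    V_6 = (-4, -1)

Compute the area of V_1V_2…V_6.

Σ = (10) + (5) + (7) + (54) + (4) + (19) = 99
Area = |Σ|/2 = 49.5.

49.5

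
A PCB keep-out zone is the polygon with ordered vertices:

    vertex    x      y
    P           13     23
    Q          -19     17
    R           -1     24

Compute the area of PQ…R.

58

Apply the surveyor's formula: 2A = Σ (x_i·y_{i+1} − x_{i+1}·y_i), indices taken mod 3.
Σ = (658) + (-439) + (-335) = -116
Area = |Σ|/2 = 58.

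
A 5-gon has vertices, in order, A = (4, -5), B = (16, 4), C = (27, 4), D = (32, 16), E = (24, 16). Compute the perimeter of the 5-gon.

76

|AB| = √((12)² + (9)²) = √225 = 15
|BC| = √((11)² + (0)²) = √121 = 11
|CD| = √((5)² + (12)²) = √169 = 13
|DE| = √((-8)² + (0)²) = √64 = 8
|EA| = √((-20)² + (-21)²) = √841 = 29
Perimeter = 15 + 11 + 13 + 8 + 29 = 76.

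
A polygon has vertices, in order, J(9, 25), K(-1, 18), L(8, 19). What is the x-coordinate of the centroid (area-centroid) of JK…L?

16/3

Apply the shoelace formula. First the cross-terms c_i = x_i·y_{i+1} − x_{i+1}·y_i:
  187, -163, 29  ⇒  2A = 53, A = 26.5.
Then Σ (x_i + x_{i+1})·c_i = 848, so x̄ = 848 / (6·26.5) = 16/3.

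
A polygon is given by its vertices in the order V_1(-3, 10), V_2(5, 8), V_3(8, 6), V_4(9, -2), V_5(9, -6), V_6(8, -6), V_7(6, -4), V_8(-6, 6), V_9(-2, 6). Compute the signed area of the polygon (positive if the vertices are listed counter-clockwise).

Apply the shoelace formula: 2A = Σ (x_i·y_{i+1} − x_{i+1}·y_i), indices taken mod 9.
V_1→V_2: (-3)(8) − (5)(10) = -74
V_2→V_3: (5)(6) − (8)(8) = -34
V_3→V_4: (8)(-2) − (9)(6) = -70
V_4→V_5: (9)(-6) − (9)(-2) = -36
V_5→V_6: (9)(-6) − (8)(-6) = -6
V_6→V_7: (8)(-4) − (6)(-6) = 4
V_7→V_8: (6)(6) − (-6)(-4) = 12
V_8→V_9: (-6)(6) − (-2)(6) = -24
V_9→V_1: (-2)(10) − (-3)(6) = -2
Σ = -230
Signed area = Σ/2 = -115 (negative ⇒ clockwise traversal).

-115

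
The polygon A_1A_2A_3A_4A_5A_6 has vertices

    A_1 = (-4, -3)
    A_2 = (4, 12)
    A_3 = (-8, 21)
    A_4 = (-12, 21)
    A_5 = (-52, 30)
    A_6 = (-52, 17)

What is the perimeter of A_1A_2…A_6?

142

|A_1A_2| = √((8)² + (15)²) = √289 = 17
|A_2A_3| = √((-12)² + (9)²) = √225 = 15
|A_3A_4| = √((-4)² + (0)²) = √16 = 4
|A_4A_5| = √((-40)² + (9)²) = √1681 = 41
|A_5A_6| = √((0)² + (-13)²) = √169 = 13
|A_6A_1| = √((48)² + (-20)²) = √2704 = 52
Perimeter = 17 + 15 + 4 + 41 + 13 + 52 = 142.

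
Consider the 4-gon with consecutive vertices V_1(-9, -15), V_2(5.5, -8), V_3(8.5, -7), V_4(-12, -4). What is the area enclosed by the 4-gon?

105

Σ = (154.5) + (29.5) + (-118) + (144) = 210
Area = |Σ|/2 = 105.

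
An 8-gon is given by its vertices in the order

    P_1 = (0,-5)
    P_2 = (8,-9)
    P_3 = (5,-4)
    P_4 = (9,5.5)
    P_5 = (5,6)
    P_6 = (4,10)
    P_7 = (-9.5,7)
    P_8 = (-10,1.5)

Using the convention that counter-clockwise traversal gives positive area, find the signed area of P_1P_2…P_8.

198.875

P_1→P_2: (0)(-9) − (8)(-5) = 40
P_2→P_3: (8)(-4) − (5)(-9) = 13
P_3→P_4: (5)(5.5) − (9)(-4) = 63.5
P_4→P_5: (9)(6) − (5)(5.5) = 26.5
P_5→P_6: (5)(10) − (4)(6) = 26
P_6→P_7: (4)(7) − (-9.5)(10) = 123
P_7→P_8: (-9.5)(1.5) − (-10)(7) = 55.75
P_8→P_1: (-10)(-5) − (0)(1.5) = 50
Σ = 397.75
Signed area = Σ/2 = 198.875 (positive ⇒ counter-clockwise traversal).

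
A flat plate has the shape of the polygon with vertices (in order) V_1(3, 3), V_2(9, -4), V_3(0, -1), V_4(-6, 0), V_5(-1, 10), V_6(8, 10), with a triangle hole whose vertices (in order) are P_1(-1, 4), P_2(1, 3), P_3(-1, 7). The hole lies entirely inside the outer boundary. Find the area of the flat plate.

102

Outer boundary:
Apply the shoelace formula: 2A = Σ (x_i·y_{i+1} − x_{i+1}·y_i), indices taken mod 6.
Cross-terms: -39, -9, -6, -60, -90, -6  ⇒  Σ = -210
Area = |Σ|/2 = 105.
Hole:
Apply the shoelace (surveyor's) formula: 2A = Σ (x_i·y_{i+1} − x_{i+1}·y_i), indices taken mod 3.
Σ = (-7) + (10) + (3) = 6
Area = |Σ|/2 = 3.
Net area = 105 − 3 = 102.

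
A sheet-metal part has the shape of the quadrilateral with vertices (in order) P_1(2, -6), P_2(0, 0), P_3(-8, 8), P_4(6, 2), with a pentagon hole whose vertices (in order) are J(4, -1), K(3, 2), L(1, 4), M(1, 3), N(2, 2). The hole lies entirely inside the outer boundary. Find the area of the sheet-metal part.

49

Outer boundary:
Σ = (0) + (0) + (-64) + (-40) = -104
Area = |Σ|/2 = 52.
Hole:
Apply Gauss's area formula: 2A = Σ (x_i·y_{i+1} − x_{i+1}·y_i), indices taken mod 5.
Cross-terms: 11, 10, -1, -4, -10  ⇒  Σ = 6
Area = |Σ|/2 = 3.
Net area = 52 − 3 = 49.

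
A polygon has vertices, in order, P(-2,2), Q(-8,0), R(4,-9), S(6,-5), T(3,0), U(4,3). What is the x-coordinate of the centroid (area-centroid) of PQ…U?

Apply the shoelace (surveyor's) formula. First the cross-terms c_i = x_i·y_{i+1} − x_{i+1}·y_i:
  16, 72, 34, 15, 9, 14  ⇒  2A = 160, A = 80.
Then Σ (x_i + x_{i+1})·c_i = 118, so x̄ = 118 / (6·80) = 59/240.

59/240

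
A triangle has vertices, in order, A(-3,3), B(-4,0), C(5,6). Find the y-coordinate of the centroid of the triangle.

3

Apply the surveyor's formula. First the cross-terms c_i = x_i·y_{i+1} − x_{i+1}·y_i:
  12, -24, 33  ⇒  2A = 21, A = 10.5.
Then Σ (y_i + y_{i+1})·c_i = 189, so ȳ = 189 / (6·10.5) = 3.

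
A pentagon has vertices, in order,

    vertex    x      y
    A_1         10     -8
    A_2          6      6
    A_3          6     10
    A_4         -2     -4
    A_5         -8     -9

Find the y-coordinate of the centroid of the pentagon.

Apply the surveyor's formula. First the cross-terms c_i = x_i·y_{i+1} − x_{i+1}·y_i:
  108, 24, -4, -14, 154  ⇒  2A = 268, A = 134.
Then Σ (y_i + y_{i+1})·c_i = -2292, so ȳ = -2292 / (6·134) = -191/67.

-191/67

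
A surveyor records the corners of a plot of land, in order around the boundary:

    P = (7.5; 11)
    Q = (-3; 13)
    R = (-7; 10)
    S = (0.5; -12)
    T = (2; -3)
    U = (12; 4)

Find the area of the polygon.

219.5

Apply the shoelace formula: 2A = Σ (x_i·y_{i+1} − x_{i+1}·y_i), indices taken mod 6.
Σ = (130.5) + (61) + (79) + (22.5) + (44) + (102) = 439
Area = |Σ|/2 = 219.5.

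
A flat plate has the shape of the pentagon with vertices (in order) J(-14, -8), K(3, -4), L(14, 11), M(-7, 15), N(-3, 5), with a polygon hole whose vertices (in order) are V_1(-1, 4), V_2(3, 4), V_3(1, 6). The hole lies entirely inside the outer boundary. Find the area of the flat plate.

276

Outer boundary:
Apply Gauss's area formula: 2A = Σ (x_i·y_{i+1} − x_{i+1}·y_i), indices taken mod 5.
J→K: (-14)(-4) − (3)(-8) = 80
K→L: (3)(11) − (14)(-4) = 89
L→M: (14)(15) − (-7)(11) = 287
M→N: (-7)(5) − (-3)(15) = 10
N→J: (-3)(-8) − (-14)(5) = 94
Σ = 560
Area = |Σ|/2 = 280.
Hole:
Apply the surveyor's formula: 2A = Σ (x_i·y_{i+1} − x_{i+1}·y_i), indices taken mod 3.
V_1→V_2: (-1)(4) − (3)(4) = -16
V_2→V_3: (3)(6) − (1)(4) = 14
V_3→V_1: (1)(4) − (-1)(6) = 10
Σ = 8
Area = |Σ|/2 = 4.
Net area = 280 − 4 = 276.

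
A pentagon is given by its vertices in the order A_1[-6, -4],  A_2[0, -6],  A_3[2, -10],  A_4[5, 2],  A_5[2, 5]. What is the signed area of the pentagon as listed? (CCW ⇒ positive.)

72.5

Σ = (36) + (12) + (54) + (21) + (22) = 145
Signed area = Σ/2 = 72.5 (positive ⇒ counter-clockwise traversal).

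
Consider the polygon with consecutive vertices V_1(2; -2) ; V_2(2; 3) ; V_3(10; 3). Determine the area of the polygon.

V_1→V_2: (2)(3) − (2)(-2) = 10
V_2→V_3: (2)(3) − (10)(3) = -24
V_3→V_1: (10)(-2) − (2)(3) = -26
Σ = -40
Area = |Σ|/2 = 20.

20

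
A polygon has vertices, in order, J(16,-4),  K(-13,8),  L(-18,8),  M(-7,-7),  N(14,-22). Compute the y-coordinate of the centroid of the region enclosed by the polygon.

-257/47

Apply Gauss's area formula. First the cross-terms c_i = x_i·y_{i+1} − x_{i+1}·y_i:
  76, 40, 182, 252, 296  ⇒  2A = 846, A = 423.
Then Σ (y_i + y_{i+1})·c_i = -13878, so ȳ = -13878 / (6·423) = -257/47.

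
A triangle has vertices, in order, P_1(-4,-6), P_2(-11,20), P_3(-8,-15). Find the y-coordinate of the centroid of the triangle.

Apply the shoelace formula. First the cross-terms c_i = x_i·y_{i+1} − x_{i+1}·y_i:
  -146, 325, -12  ⇒  2A = 167, A = 83.5.
Then Σ (y_i + y_{i+1})·c_i = -167, so ȳ = -167 / (6·83.5) = -1/3.

-1/3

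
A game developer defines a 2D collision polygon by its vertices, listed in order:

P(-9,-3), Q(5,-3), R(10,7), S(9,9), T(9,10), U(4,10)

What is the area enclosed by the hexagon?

135.5

Apply the shoelace formula: 2A = Σ (x_i·y_{i+1} − x_{i+1}·y_i), indices taken mod 6.
Σ = (42) + (65) + (27) + (9) + (50) + (78) = 271
Area = |Σ|/2 = 135.5.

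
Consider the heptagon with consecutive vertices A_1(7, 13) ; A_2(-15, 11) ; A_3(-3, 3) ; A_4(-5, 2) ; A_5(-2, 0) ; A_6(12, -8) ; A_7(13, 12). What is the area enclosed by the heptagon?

311

Apply the surveyor's formula: 2A = Σ (x_i·y_{i+1} − x_{i+1}·y_i), indices taken mod 7.
A_1→A_2: (7)(11) − (-15)(13) = 272
A_2→A_3: (-15)(3) − (-3)(11) = -12
A_3→A_4: (-3)(2) − (-5)(3) = 9
A_4→A_5: (-5)(0) − (-2)(2) = 4
A_5→A_6: (-2)(-8) − (12)(0) = 16
A_6→A_7: (12)(12) − (13)(-8) = 248
A_7→A_1: (13)(13) − (7)(12) = 85
Σ = 622
Area = |Σ|/2 = 311.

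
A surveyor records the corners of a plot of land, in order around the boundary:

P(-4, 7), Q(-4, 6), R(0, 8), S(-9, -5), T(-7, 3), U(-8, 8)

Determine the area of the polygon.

37

Cross-terms: 4, -32, 72, -62, -32, -24  ⇒  Σ = -74
Area = |Σ|/2 = 37.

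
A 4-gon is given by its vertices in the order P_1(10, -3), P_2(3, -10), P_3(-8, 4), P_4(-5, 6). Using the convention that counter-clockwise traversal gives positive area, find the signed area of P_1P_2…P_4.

-116

Apply the surveyor's formula: 2A = Σ (x_i·y_{i+1} − x_{i+1}·y_i), indices taken mod 4.
Σ = (-91) + (-68) + (-28) + (-45) = -232
Signed area = Σ/2 = -116 (negative ⇒ clockwise traversal).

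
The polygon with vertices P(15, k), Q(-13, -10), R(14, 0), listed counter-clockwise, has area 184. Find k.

14

Write out the shoelace sum; only the two edges meeting at P involve k:
2·Area = [(14·k − 15·0) + (15·(-10) − (-13)·k)] + 140
       = 27·k + -10 = 368
⇒ k = 14.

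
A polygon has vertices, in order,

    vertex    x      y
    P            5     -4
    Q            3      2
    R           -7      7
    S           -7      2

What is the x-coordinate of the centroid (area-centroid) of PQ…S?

Apply the surveyor's formula. First the cross-terms c_i = x_i·y_{i+1} − x_{i+1}·y_i:
  22, 35, 35, 18  ⇒  2A = 110, A = 55.
Then Σ (x_i + x_{i+1})·c_i = -490, so x̄ = -490 / (6·55) = -49/33.

-49/33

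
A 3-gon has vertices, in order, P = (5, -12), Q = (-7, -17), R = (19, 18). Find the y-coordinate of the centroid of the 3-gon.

-11/3

Apply the shoelace formula. First the cross-terms c_i = x_i·y_{i+1} − x_{i+1}·y_i:
  -169, 197, -318  ⇒  2A = -290, A = -145.
Then Σ (y_i + y_{i+1})·c_i = 3190, so ȳ = 3190 / (6·(-145)) = -11/3.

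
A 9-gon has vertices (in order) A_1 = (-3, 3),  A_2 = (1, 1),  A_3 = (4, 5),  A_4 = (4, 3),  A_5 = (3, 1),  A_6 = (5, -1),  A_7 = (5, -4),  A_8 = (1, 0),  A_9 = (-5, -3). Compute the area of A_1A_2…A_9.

32

Σ = (-6) + (1) + (-8) + (-5) + (-8) + (-15) + (4) + (-3) + (-24) = -64
Area = |Σ|/2 = 32.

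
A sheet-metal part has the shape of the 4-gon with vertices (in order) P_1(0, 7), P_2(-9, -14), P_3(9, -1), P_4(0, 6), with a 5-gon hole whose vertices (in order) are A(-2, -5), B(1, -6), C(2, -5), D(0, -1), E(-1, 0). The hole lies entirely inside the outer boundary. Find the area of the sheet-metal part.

Outer boundary:
Apply the shoelace (surveyor's) formula: 2A = Σ (x_i·y_{i+1} − x_{i+1}·y_i), indices taken mod 4.
Cross-terms: 63, 135, 54, 0  ⇒  Σ = 252
Area = |Σ|/2 = 126.
Hole:
Cross-terms: 17, 7, -2, -1, 5  ⇒  Σ = 26
Area = |Σ|/2 = 13.
Net area = 126 − 13 = 113.

113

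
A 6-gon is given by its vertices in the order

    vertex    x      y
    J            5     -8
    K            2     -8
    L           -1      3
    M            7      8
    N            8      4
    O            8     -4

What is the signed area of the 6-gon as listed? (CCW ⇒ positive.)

Cross-terms: -24, -2, -29, -36, -64, -44  ⇒  Σ = -199
Signed area = Σ/2 = -99.5 (negative ⇒ clockwise traversal).

-99.5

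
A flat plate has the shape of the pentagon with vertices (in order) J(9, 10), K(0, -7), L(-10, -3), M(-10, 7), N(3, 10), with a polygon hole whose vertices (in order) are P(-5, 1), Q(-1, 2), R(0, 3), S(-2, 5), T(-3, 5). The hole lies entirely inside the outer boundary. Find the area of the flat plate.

Outer boundary:
Apply Gauss's area formula: 2A = Σ (x_i·y_{i+1} − x_{i+1}·y_i), indices taken mod 5.
Cross-terms: -63, -70, -100, -121, -60  ⇒  Σ = -414
Area = |Σ|/2 = 207.
Hole:
Apply the shoelace formula: 2A = Σ (x_i·y_{i+1} − x_{i+1}·y_i), indices taken mod 5.
Σ = (-9) + (-3) + (6) + (5) + (22) = 21
Area = |Σ|/2 = 10.5.
Net area = 207 − 10.5 = 196.5.

196.5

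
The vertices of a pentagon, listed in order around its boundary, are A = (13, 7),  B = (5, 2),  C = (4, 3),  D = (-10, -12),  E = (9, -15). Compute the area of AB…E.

Apply the shoelace formula: 2A = Σ (x_i·y_{i+1} − x_{i+1}·y_i), indices taken mod 5.
Σ = (-9) + (7) + (-18) + (258) + (258) = 496
Area = |Σ|/2 = 248.

248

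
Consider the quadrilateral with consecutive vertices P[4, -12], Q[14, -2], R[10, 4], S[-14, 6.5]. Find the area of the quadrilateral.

249.5

Apply Gauss's area formula: 2A = Σ (x_i·y_{i+1} − x_{i+1}·y_i), indices taken mod 4.
Σ = (160) + (76) + (121) + (142) = 499
Area = |Σ|/2 = 249.5.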